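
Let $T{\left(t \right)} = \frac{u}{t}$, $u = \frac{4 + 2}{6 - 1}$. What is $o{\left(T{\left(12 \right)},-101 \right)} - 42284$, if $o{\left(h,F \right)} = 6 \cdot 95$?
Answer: $-41714$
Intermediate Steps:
$u = \frac{6}{5} \approx 1.2$
$T{\left(t \right)} = \frac{6}{5 t}$
$o{\left(h,F \right)} = 570$
$o{\left(T{\left(12 \right)},-101 \right)} - 42284 = 570 - 42284 = -41714$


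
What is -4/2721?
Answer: -4/2721 ≈ -0.0014700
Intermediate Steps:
-4/2721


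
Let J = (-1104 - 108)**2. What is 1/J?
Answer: 1/1468944 ≈ 6.8076e-7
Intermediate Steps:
J = 1468944 (J = (-1212)**2 = 1468944)
1/J = 1/1468944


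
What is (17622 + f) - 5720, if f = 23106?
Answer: 35008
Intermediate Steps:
(17622 + f) - 5720 = (17622 + 23106) - 5720 = 40728 - 5720 = 35008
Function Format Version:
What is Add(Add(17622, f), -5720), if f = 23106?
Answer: 35008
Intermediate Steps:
Add(Add(17622, f), -5720) = Add(Add(17622, 23106), -5720) = Add(40728, -5720) = 35008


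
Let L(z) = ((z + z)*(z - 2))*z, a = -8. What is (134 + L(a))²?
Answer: 1313316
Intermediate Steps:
L(z) = 2*z²*(-2 + z) (L(z) = ((2*z)*(-2 + z))*z = (2*z*(-2 + z))*z = 2*z²*(-2 + z))
(134 + L(a))² = (134 + 2*(-8)²*(-2 - 8))² = (134 + 2*64*(-10))² = (134 - 1280)² = (-1146)² = 1313316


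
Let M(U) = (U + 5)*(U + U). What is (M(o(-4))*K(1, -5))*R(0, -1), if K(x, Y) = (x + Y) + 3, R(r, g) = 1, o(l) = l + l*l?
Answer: -408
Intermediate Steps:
o(l) = l + l²
M(U) = 2*U*(5 + U) (M(U) = (5 + U)*(2*U) = 2*U*(5 + U))
K(x, Y) = 3 + Y + x (K(x, Y) = (Y + x) + 3 = 3 + Y + x)
(M(o(-4))*K(1, -5))*R(0, -1) = ((2*(-4*(1 - 4))*(5 - 4*(1 - 4)))*(3 - 5 + 1))*1 = ((2*(-4*(-3))*(5 - 4*(-3)))*(-1))*1 = ((2*12*(5 + 12))*(-1))*1 = ((2*12*17)*(-1))*1 = (408*(-1))*1 = -408*1 = -408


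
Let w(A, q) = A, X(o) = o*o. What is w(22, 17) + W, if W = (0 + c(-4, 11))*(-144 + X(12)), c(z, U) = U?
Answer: 22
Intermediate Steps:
X(o) = o²
W = 0 (W = (0 + 11)*(-144 + 12²) = 11*(-144 + 144) = 11*0 = 0)
w(22, 17) + W = 22 + 0 = 22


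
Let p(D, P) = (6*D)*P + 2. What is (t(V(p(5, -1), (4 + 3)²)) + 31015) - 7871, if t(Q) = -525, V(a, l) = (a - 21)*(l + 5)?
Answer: 22619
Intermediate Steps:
p(D, P) = 2 + 6*D*P (p(D, P) = 6*D*P + 2 = 2 + 6*D*P)
V(a, l) = (-21 + a)*(5 + l)
(t(V(p(5, -1), (4 + 3)²)) + 31015) - 7871 = (-525 + 31015) - 7871 = 30490 - 7871 = 22619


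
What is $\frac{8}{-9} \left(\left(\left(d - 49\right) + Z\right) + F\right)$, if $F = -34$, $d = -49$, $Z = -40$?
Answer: $\frac{1376}{9} \approx 152.89$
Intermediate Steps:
$\frac{8}{-9} \left(\left(\left(d - 49\right) + Z\right) + F\right) = \frac{8}{-9} \left(\left(\left(-49 - 49\right) - 40\right) - 34\right) = 8 \left(- \frac{1}{9}\right) \left(\left(-98 - 40\right) - 34\right) = - \frac{8 \left(-138 - 34\right)}{9} = \left(- \frac{8}{9}\right) \left(-172\right) = \frac{1376}{9}$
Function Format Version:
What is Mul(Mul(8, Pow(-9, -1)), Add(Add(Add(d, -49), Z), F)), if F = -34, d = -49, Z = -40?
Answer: Rational(1376, 9) ≈ 152.89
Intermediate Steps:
Mul(Mul(8, Pow(-9, -1)), Add(Add(Add(d, -49), Z), F)) = Mul(Mul(8, Pow(-9, -1)), Add(Add(Add(-49, -49), -40), -34)) = Mul(Mul(8, Rational(-1, 9)), Add(Add(-98, -40), -34)) = Mul(Rational(-8, 9), Add(-138, -34)) = Mul(Rational(-8, 9), -172) = Rational(1376, 9)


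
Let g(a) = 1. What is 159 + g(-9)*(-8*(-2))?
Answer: 175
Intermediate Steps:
159 + g(-9)*(-8*(-2)) = 159 + 1*(-8*(-2)) = 159 + 1*16 = 159 + 16 = 175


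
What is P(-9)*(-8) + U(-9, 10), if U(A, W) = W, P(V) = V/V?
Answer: 2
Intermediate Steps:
P(V) = 1
P(-9)*(-8) + U(-9, 10) = 1*(-8) + 10 = -8 + 10 = 2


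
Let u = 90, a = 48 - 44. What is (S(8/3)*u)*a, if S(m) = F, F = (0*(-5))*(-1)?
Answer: 0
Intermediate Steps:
a = 4
F = 0 (F = 0*(-1) = 0)
S(m) = 0
(S(8/3)*u)*a = (0*90)*4 = 0*4 = 0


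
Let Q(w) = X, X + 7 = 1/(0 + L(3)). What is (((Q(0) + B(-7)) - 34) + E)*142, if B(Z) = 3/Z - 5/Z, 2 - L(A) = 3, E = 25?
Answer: -16614/7 ≈ -2373.4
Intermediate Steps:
L(A) = -1 (L(A) = 2 - 1*3 = 2 - 3 = -1)
B(Z) = -2/Z
X = -8 (X = -7 + 1/(0 - 1) = -7 + 1/(-1) = -7 - 1 = -8)
Q(w) = -8
(((Q(0) + B(-7)) - 34) + E)*142 = (((-8 - 2/(-7)) - 34) + 25)*142 = (((-8 - 2*(-1/7)) - 34) + 25)*142 = (((-8 + 2/7) - 34) + 25)*142 = ((-54/7 - 34) + 25)*142 = (-292/7 + 25)*142 = -117/7*142 = -16614/7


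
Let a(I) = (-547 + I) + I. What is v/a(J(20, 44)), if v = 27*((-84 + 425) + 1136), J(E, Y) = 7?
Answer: -39879/533 ≈ -74.820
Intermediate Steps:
v = 39879 (v = 27*(341 + 1136) = 27*1477 = 39879)
a(I) = -547 + 2*I
v/a(J(20, 44)) = 39879/(-547 + 2*7) = 39879/(-547 + 14) = 39879/(-533) = 39879*(-1/533) = -39879/533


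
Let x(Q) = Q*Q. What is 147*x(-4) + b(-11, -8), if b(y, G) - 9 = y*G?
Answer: 2449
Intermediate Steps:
x(Q) = Q²
b(y, G) = 9 + G*y (b(y, G) = 9 + y*G = 9 + G*y)
147*x(-4) + b(-11, -8) = 147*(-4)² + (9 - 8*(-11)) = 147*16 + (9 + 88) = 2352 + 97 = 2449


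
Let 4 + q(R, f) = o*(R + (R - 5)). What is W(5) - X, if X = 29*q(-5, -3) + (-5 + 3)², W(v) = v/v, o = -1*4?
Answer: -1627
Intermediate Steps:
o = -4
q(R, f) = 16 - 8*R (q(R, f) = -4 - 4*(R + (R - 5)) = -4 - 4*(R + (-5 + R)) = -4 - 4*(-5 + 2*R) = -4 + (20 - 8*R) = 16 - 8*R)
W(v) = 1
X = 1628 (X = 29*(16 - 8*(-5)) + (-5 + 3)² = 29*(16 + 40) + (-2)² = 29*56 + 4 = 1624 + 4 = 1628)
W(5) - X = 1 - 1*1628 = 1 - 1628 = -1627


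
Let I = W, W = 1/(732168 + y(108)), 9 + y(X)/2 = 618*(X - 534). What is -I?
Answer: -1/205614 ≈ -4.8635e-6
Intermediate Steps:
y(X) = -660042 + 1236*X (y(X) = -18 + 2*(618*(X - 534)) = -18 + 2*(618*(-534 + X)) = -18 + 2*(-330012 + 618*X) = -18 + (-660024 + 1236*X) = -660042 + 1236*X)
W = 1/205614 (W = 1/(732168 + (-660042 + 1236*108)) = 1/(732168 + (-660042 + 133488)) = 1/(732168 - 526554) = 1/205614 ≈ 4.8635e-6)
I = 1/205614 ≈ 4.8635e-6
-I = -1*1/205614 = -1/205614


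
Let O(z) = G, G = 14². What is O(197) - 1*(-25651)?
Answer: 25847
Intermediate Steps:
G = 196
O(z) = 196
O(197) - 1*(-25651) = 196 - 1*(-25651) = 196 + 25651 = 25847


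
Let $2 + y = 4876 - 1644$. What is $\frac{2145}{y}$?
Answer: $\frac{429}{646} \approx 0.66409$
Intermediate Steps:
$y = 3230$ ($y = -2 + \left(4876 - 1644\right) = -2 + 3232 = 3230$)
$\frac{2145}{y} = \frac{2145}{3230} = 2145 \cdot \frac{1}{3230} = \frac{429}{646}$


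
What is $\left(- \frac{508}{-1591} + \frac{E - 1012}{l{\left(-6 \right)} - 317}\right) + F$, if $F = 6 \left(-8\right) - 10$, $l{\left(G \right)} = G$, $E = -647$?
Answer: $- \frac{27002241}{513893} \approx -52.544$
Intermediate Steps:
$F = -58$ ($F = -48 - 10 = -58$)
$\left(- \frac{508}{-1591} + \frac{E - 1012}{l{\left(-6 \right)} - 317}\right) + F = \left(- \frac{508}{-1591} + \frac{-647 - 1012}{-6 - 317}\right) - 58 = \left(\left(-508\right) \left(- \frac{1}{1591}\right) - \frac{1659}{-323}\right) - 58 = \left(\frac{508}{1591} - - \frac{1659}{323}\right) - 58 = \left(\frac{508}{1591} + \frac{1659}{323}\right) - 58 = \frac{2803553}{513893} - 58 = - \frac{27002241}{513893}$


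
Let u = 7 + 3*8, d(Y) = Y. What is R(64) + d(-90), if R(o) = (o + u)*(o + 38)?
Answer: 9600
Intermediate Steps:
u = 31 (u = 7 + 24 = 31)
R(o) = (31 + o)*(38 + o) (R(o) = (o + 31)*(o + 38) = (31 + o)*(38 + o))
R(64) + d(-90) = (1178 + 64**2 + 69*64) - 90 = (1178 + 4096 + 4416) - 90 = 9690 - 90 = 9600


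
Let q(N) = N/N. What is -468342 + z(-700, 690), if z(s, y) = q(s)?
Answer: -468341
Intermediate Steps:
q(N) = 1
z(s, y) = 1
-468342 + z(-700, 690) = -468342 + 1 = -468341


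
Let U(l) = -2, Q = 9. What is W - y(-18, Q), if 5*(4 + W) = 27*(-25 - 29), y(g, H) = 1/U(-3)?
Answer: -2951/10 ≈ -295.10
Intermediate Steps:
y(g, H) = -½ (y(g, H) = 1/(-2) = -½)
W = -1478/5 (W = -4 + (27*(-25 - 29))/5 = -4 + (27*(-54))/5 = -4 + (⅕)*(-1458) = -4 - 1458/5 = -1478/5 ≈ -295.60)
W - y(-18, Q) = -1478/5 - 1*(-½) = -1478/5 + ½ = -2951/10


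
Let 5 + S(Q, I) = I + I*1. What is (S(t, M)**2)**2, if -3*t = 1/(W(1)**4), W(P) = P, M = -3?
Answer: 14641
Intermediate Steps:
t = -1/3 (t = -1/(3*(1**4)) = -1/3/1 = -1/3*1 = -1/3 ≈ -0.33333)
S(Q, I) = -5 + 2*I (S(Q, I) = -5 + (I + I*1) = -5 + (I + I) = -5 + 2*I)
(S(t, M)**2)**2 = ((-5 + 2*(-3))**2)**2 = ((-5 - 6)**2)**2 = ((-11)**2)**2 = 121**2 = 14641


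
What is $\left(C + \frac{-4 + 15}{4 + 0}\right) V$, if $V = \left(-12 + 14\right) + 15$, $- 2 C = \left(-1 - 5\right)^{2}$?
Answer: $- \frac{1037}{4} \approx -259.25$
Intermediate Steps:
$C = -18$ ($C = - \frac{\left(-1 - 5\right)^{2}}{2} = - \frac{\left(-6\right)^{2}}{2} = \left(- \frac{1}{2}\right) 36 = -18$)
$V = 17$ ($V = 2 + 15 = 17$)
$\left(C + \frac{-4 + 15}{4 + 0}\right) V = \left(-18 + \frac{-4 + 15}{4 + 0}\right) 17 = \left(-18 + \frac{11}{4}\right) 17 = \left(- \frac{61}{4}\right) 17 = - \frac{1037}{4}$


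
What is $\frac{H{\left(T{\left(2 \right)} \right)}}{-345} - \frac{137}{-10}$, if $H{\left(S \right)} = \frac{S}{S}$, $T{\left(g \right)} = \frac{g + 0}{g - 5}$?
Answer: $\frac{9451}{690} \approx 13.697$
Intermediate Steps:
$T{\left(g \right)} = \frac{g}{-5 + g}$
$H{\left(S \right)} = 1$
$\frac{H{\left(T{\left(2 \right)} \right)}}{-345} - \frac{137}{-10} = 1 \frac{1}{-345} - \frac{137}{-10} = 1 \left(- \frac{1}{345}\right) - - \frac{137}{10} = - \frac{1}{345} + \frac{137}{10} = \frac{9451}{690}$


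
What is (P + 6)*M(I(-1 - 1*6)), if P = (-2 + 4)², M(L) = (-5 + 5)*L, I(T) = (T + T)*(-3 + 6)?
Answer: 0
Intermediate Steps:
I(T) = 6*T (I(T) = (2*T)*3 = 6*T)
M(L) = 0 (M(L) = 0*L = 0)
P = 4 (P = 2² = 4)
(P + 6)*M(I(-1 - 1*6)) = (4 + 6)*0 = 10*0 = 0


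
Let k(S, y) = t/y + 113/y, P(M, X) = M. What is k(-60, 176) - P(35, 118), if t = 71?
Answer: -747/22 ≈ -33.955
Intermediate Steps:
k(S, y) = 184/y (k(S, y) = 71/y + 113/y = 184/y)
k(-60, 176) - P(35, 118) = 184/176 - 1*35 = 184*(1/176) - 35 = 23/22 - 35 = -747/22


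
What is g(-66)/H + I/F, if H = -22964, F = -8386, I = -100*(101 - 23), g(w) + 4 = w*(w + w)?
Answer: 13261739/24072013 ≈ 0.55092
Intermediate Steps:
g(w) = -4 + 2*w**2 (g(w) = -4 + w*(w + w) = -4 + w*(2*w) = -4 + 2*w**2)
I = -7800 (I = -100*78 = -7800)
g(-66)/H + I/F = (-4 + 2*(-66)**2)/(-22964) - 7800/(-8386) = (-4 + 2*4356)*(-1/22964) - 7800*(-1/8386) = (-4 + 8712)*(-1/22964) + 3900/4193 = 8708*(-1/22964) + 3900/4193 = -2177/5741 + 3900/4193 = 13261739/24072013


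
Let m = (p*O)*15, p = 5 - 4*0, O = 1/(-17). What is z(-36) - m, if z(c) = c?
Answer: -537/17 ≈ -31.588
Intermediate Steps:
O = -1/17 ≈ -0.058824
p = 5 (p = 5 + 0 = 5)
m = -75/17 (m = (5*(-1/17))*15 = -5/17*15 = -75/17 ≈ -4.4118)
z(-36) - m = -36 - 1*(-75/17) = -36 + 75/17 = -537/17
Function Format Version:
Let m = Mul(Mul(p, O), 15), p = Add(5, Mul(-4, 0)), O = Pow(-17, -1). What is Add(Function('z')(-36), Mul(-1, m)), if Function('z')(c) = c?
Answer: Rational(-537, 17) ≈ -31.588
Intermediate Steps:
O = Rational(-1, 17) ≈ -0.058824
p = 5 (p = Add(5, 0) = 5)
m = Rational(-75, 17) (m = Mul(Mul(5, Rational(-1, 17)), 15) = Mul(Rational(-5, 17), 15) = Rational(-75, 17) ≈ -4.4118)
Add(Function('z')(-36), Mul(-1, m)) = Add(-36, Mul(-1, Rational(-75, 17))) = Add(-36, Rational(75, 17)) = Rational(-537, 17)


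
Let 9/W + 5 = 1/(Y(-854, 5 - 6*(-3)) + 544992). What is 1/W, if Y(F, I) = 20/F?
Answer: -387852481/698134722 ≈ -0.55556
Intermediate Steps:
W = -698134722/387852481 (W = 9/(-5 + 1/(20/(-854) + 544992)) = 9/(-5 + 1/(20*(-1/854) + 544992)) = 9/(-5 + 1/(-10/427 + 544992)) = 9/(-5 + 1/(232711574/427)) = 9/(-5 + 427/232711574) = 9/(-1163557443/232711574) = 9*(-232711574/1163557443) = -698134722/387852481 ≈ -1.8000)
1/W = 1/(-698134722/387852481) = -387852481/698134722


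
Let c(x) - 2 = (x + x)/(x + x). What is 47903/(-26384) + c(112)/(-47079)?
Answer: -751768163/414044112 ≈ -1.8157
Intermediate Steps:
c(x) = 3 (c(x) = 2 + (x + x)/(x + x) = 2 + (2*x)/((2*x)) = 2 + (2*x)*(1/(2*x)) = 2 + 1 = 3)
47903/(-26384) + c(112)/(-47079) = 47903/(-26384) + 3/(-47079) = 47903*(-1/26384) + 3*(-1/47079) = -47903/26384 - 1/15693 = -751768163/414044112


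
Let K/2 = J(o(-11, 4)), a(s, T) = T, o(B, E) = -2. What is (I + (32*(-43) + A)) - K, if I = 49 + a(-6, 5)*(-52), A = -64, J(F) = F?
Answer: -1647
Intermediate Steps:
K = -4 (K = 2*(-2) = -4)
I = -211 (I = 49 + 5*(-52) = 49 - 260 = -211)
(I + (32*(-43) + A)) - K = (-211 + (32*(-43) - 64)) - 1*(-4) = (-211 + (-1376 - 64)) + 4 = (-211 - 1440) + 4 = -1651 + 4 = -1647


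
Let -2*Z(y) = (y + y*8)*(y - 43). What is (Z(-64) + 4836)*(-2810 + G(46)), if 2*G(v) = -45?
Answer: 73588350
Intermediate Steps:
G(v) = -45/2 (G(v) = (½)*(-45) = -45/2)
Z(y) = -9*y*(-43 + y)/2 (Z(y) = -(y + y*8)*(y - 43)/2 = -(y + 8*y)*(-43 + y)/2 = -9*y*(-43 + y)/2)
(Z(-64) + 4836)*(-2810 + G(46)) = ((9/2)*(-64)*(43 - 1*(-64)) + 4836)*(-2810 - 45/2) = ((9/2)*(-64)*(43 + 64) + 4836)*(-5665/2) = ((9/2)*(-64)*107 + 4836)*(-5665/2) = (-30816 + 4836)*(-5665/2) = -25980*(-5665/2) = 73588350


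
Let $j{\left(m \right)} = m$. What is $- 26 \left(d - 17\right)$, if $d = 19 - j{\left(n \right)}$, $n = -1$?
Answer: $-78$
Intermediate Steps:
$d = 20$ ($d = 19 - -1 = 19 + 1 = 20$)
$- 26 \left(d - 17\right) = - 26 \left(20 - 17\right) = \left(-26\right) 3 = -78$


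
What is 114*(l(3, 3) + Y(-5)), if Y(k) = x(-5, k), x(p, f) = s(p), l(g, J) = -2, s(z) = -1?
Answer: -342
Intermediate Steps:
x(p, f) = -1
Y(k) = -1
114*(l(3, 3) + Y(-5)) = 114*(-2 - 1) = 114*(-3) = -342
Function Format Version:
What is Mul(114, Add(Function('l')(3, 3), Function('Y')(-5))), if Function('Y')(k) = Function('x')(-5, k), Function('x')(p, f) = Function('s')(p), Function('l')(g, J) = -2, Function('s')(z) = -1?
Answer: -342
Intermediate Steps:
Function('x')(p, f) = -1
Function('Y')(k) = -1
Mul(114, Add(Function('l')(3, 3), Function('Y')(-5))) = Mul(114, Add(-2, -1)) = Mul(114, -3) = -342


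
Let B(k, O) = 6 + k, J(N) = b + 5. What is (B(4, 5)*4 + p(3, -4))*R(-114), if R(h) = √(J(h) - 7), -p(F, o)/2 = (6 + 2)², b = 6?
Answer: -176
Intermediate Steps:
J(N) = 11 (J(N) = 6 + 5 = 11)
p(F, o) = -128 (p(F, o) = -2*(6 + 2)² = -2*8² = -2*64 = -128)
R(h) = 2 (R(h) = √(11 - 7) = √4 = 2)
(B(4, 5)*4 + p(3, -4))*R(-114) = ((6 + 4)*4 - 128)*2 = (10*4 - 128)*2 = (40 - 128)*2 = -88*2 = -176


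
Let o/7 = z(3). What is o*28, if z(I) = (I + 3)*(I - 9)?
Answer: -7056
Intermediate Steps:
z(I) = (-9 + I)*(3 + I) (z(I) = (3 + I)*(-9 + I) = (-9 + I)*(3 + I))
o = -252 (o = 7*(-27 + 3**2 - 6*3) = 7*(-27 + 9 - 18) = 7*(-36) = -252)
o*28 = -252*28 = -7056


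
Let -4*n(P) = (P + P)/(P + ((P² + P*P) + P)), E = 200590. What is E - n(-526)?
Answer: 421238999/2100 ≈ 2.0059e+5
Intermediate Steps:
n(P) = -P/(2*(2*P + 2*P²)) (n(P) = -(P + P)/(4*(P + ((P² + P*P) + P))) = -2*P/(4*(P + ((P² + P²) + P))) = -2*P/(4*(P + (2*P² + P))) = -2*P/(4*(P + (P + 2*P²))) = -2*P/(4*(2*P + 2*P²)) = -P/(2*(2*P + 2*P²)))
E - n(-526) = 200590 - (-1)/(4 + 4*(-526)) = 200590 - (-1)/(4 - 2104) = 200590 - (-1)/(-2100) = 200590 - (-1)*(-1)/2100 = 200590 - 1*1/2100 = 200590 - 1/2100 = 421238999/2100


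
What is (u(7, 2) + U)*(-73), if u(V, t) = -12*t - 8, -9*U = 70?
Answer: 26134/9 ≈ 2903.8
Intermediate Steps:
U = -70/9 (U = -1/9*70 = -70/9 ≈ -7.7778)
u(V, t) = -8 - 12*t
(u(7, 2) + U)*(-73) = ((-8 - 12*2) - 70/9)*(-73) = ((-8 - 24) - 70/9)*(-73) = (-32 - 70/9)*(-73) = -358/9*(-73) = 26134/9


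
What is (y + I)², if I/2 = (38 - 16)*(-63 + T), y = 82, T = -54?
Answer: 25664356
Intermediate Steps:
I = -5148 (I = 2*((38 - 16)*(-63 - 54)) = 2*(22*(-117)) = 2*(-2574) = -5148)
(y + I)² = (82 - 5148)² = (-5066)² = 25664356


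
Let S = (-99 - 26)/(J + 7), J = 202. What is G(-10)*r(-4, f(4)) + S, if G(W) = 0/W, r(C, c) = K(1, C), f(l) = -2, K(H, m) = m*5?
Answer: -125/209 ≈ -0.59809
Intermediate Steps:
K(H, m) = 5*m
r(C, c) = 5*C
G(W) = 0
S = -125/209 (S = (-99 - 26)/(202 + 7) = -125/209 ≈ -0.59809)
G(-10)*r(-4, f(4)) + S = 0*(5*(-4)) - 125/209 = 0*(-20) - 125/209 = 0 - 125/209 = -125/209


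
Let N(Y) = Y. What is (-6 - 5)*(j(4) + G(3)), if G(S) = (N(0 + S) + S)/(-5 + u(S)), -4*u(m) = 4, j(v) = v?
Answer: -33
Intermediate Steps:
u(m) = -1 (u(m) = -¼*4 = -1)
G(S) = -S/3 (G(S) = ((0 + S) + S)/(-5 - 1) = (S + S)/(-6) = (2*S)*(-⅙) = -S/3)
(-6 - 5)*(j(4) + G(3)) = (-6 - 5)*(4 - ⅓*3) = -11*(4 - 1) = -11*3 = -33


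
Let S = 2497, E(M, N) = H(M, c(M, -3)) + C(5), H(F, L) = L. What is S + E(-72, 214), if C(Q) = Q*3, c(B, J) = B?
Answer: 2440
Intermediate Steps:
C(Q) = 3*Q
E(M, N) = 15 + M (E(M, N) = M + 3*5 = M + 15 = 15 + M)
S + E(-72, 214) = 2497 + (15 - 72) = 2497 - 57 = 2440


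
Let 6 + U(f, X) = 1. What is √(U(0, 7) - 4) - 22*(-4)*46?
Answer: 4048 + 3*I ≈ 4048.0 + 3.0*I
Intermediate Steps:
U(f, X) = -5 (U(f, X) = -6 + 1 = -5)
√(U(0, 7) - 4) - 22*(-4)*46 = √(-5 - 4) - 22*(-4)*46 = √(-9) + 88*46 = 3*I + 4048 = 4048 + 3*I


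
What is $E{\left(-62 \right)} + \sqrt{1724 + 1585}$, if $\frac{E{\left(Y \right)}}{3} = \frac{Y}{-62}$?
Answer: $3 + \sqrt{3309} \approx 60.524$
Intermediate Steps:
$E{\left(Y \right)} = - \frac{3 Y}{62}$ ($E{\left(Y \right)} = 3 \frac{Y}{-62} = 3 Y \left(- \frac{1}{62}\right) = 3 \left(- \frac{Y}{62}\right) = - \frac{3 Y}{62}$)
$E{\left(-62 \right)} + \sqrt{1724 + 1585} = \left(- \frac{3}{62}\right) \left(-62\right) + \sqrt{1724 + 1585} = 3 + \sqrt{3309}$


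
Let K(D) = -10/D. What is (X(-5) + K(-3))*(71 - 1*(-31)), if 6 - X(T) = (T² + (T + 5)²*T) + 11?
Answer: -2720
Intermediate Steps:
X(T) = -5 - T² - T*(5 + T)² (X(T) = 6 - ((T² + (T + 5)²*T) + 11) = 6 - ((T² + (5 + T)²*T) + 11) = 6 - ((T² + T*(5 + T)²) + 11) = 6 - (11 + T² + T*(5 + T)²) = 6 + (-11 - T² - T*(5 + T)²) = -5 - T² - T*(5 + T)²)
(X(-5) + K(-3))*(71 - 1*(-31)) = ((-5 - 1*(-5)² - 1*(-5)*(5 - 5)²) - 10/(-3))*(71 - 1*(-31)) = ((-5 - 1*25 - 1*(-5)*0²) - 10*(-⅓))*(71 + 31) = ((-5 - 25 - 1*(-5)*0) + 10/3)*102 = ((-5 - 25 + 0) + 10/3)*102 = (-30 + 10/3)*102 = -80/3*102 = -2720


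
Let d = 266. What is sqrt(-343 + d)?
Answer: I*sqrt(77) ≈ 8.775*I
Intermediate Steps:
sqrt(-343 + d) = sqrt(-343 + 266) = sqrt(-77) = I*sqrt(77)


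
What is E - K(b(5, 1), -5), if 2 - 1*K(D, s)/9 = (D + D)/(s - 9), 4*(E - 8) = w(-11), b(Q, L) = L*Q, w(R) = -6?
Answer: -251/14 ≈ -17.929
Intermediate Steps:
E = 13/2 (E = 8 + (¼)*(-6) = 8 - 3/2 = 13/2 ≈ 6.5000)
K(D, s) = 18 - 18*D/(-9 + s) (K(D, s) = 18 - 9*(D + D)/(s - 9) = 18 - 9*2*D/(-9 + s) = 18 - 18*D/(-9 + s))
E - K(b(5, 1), -5) = 13/2 - 18*(-9 - 5 - 5)/(-9 - 5) = 13/2 - 18*(-9 - 5 - 1*5)/(-14) = 13/2 - 18*(-1)*(-9 - 5 - 5)/14 = 13/2 - 18*(-1)*(-19)/14 = 13/2 - 1*171/7 = 13/2 - 171/7 = -251/14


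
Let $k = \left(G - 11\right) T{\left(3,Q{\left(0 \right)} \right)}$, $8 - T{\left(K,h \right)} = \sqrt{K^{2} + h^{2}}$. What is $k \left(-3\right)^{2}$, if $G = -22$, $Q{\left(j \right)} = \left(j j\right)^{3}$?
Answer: $-1485$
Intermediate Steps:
$Q{\left(j \right)} = j^{6}$ ($Q{\left(j \right)} = \left(j^{2}\right)^{3} = j^{6}$)
$T{\left(K,h \right)} = 8 - \sqrt{K^{2} + h^{2}}$
$k = -165$ ($k = \left(-22 - 11\right) \left(8 - \sqrt{3^{2} + \left(0^{6}\right)^{2}}\right) = - 33 \left(8 - \sqrt{9 + 0^{2}}\right) = - 33 \left(8 - \sqrt{9 + 0}\right) = - 33 \left(8 - \sqrt{9}\right) = - 33 \left(8 - 3\right) = \left(-33\right) 5 = -165$)
$k \left(-3\right)^{2} = - 165 \left(-3\right)^{2} = \left(-165\right) 9 = -1485$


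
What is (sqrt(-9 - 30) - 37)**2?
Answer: (37 - I*sqrt(39))**2 ≈ 1330.0 - 462.13*I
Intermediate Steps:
(sqrt(-9 - 30) - 37)**2 = (sqrt(-39) - 37)**2 = (I*sqrt(39) - 37)**2 = (-37 + I*sqrt(39))**2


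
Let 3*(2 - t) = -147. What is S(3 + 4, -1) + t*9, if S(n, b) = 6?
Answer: 465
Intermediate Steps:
t = 51 (t = 2 - ⅓*(-147) = 2 + 49 = 51)
S(3 + 4, -1) + t*9 = 6 + 51*9 = 6 + 459 = 465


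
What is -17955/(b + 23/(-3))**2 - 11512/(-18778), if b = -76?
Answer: -1154581699/591516389 ≈ -1.9519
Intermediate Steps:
-17955/(b + 23/(-3))**2 - 11512/(-18778) = -17955/(-76 + 23/(-3))**2 - 11512/(-18778) = -17955/(-76 + 23*(-1/3))**2 - 11512*(-1/18778) = -17955/(-76 - 23/3)**2 + 5756/9389 = -17955/((-251/3)**2) + 5756/9389 = -17955/63001/9 + 5756/9389 = -17955*9/63001 + 5756/9389 = -161595/63001 + 5756/9389 = -1154581699/591516389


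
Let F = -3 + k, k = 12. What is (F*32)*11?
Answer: 3168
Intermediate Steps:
F = 9 (F = -3 + 12 = 9)
(F*32)*11 = (9*32)*11 = 288*11 = 3168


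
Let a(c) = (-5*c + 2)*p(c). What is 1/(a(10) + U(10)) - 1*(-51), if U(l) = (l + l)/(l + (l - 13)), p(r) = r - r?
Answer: 1027/20 ≈ 51.350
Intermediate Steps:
p(r) = 0
U(l) = 2*l/(-13 + 2*l) (U(l) = (2*l)/(l + (-13 + l)) = (2*l)/(-13 + 2*l) = 2*l/(-13 + 2*l))
a(c) = 0 (a(c) = (-5*c + 2)*0 = (2 - 5*c)*0 = 0)
1/(a(10) + U(10)) - 1*(-51) = 1/(0 + 2*10/(-13 + 2*10)) - 1*(-51) = 1/(0 + 2*10/(-13 + 20)) + 51 = 1/(0 + 2*10/7) + 51 = 1/(0 + 2*10*(1/7)) + 51 = 1/(0 + 20/7) + 51 = 1/(20/7) + 51 = 7/20 + 51 = 1027/20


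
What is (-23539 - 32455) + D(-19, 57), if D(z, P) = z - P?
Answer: -56070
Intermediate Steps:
(-23539 - 32455) + D(-19, 57) = (-23539 - 32455) + (-19 - 1*57) = -55994 + (-19 - 57) = -55994 - 76 = -56070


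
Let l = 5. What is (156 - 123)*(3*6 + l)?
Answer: 759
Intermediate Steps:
(156 - 123)*(3*6 + l) = (156 - 123)*(3*6 + 5) = 33*(18 + 5) = 33*23 = 759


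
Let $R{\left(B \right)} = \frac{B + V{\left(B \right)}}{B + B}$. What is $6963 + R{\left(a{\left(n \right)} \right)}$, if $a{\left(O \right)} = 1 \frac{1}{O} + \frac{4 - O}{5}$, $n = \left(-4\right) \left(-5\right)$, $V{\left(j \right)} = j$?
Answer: $6964$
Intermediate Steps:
$n = 20$
$a{\left(O \right)} = \frac{4}{5} + \frac{1}{O} - \frac{O}{5}$ ($a{\left(O \right)} = \frac{1}{O} + \left(4 - O\right) \frac{1}{5} = \frac{1}{O} - \left(- \frac{4}{5} + \frac{O}{5}\right) = \frac{4}{5} + \frac{1}{O} - \frac{O}{5}$)
$R{\left(B \right)} = 1$ ($R{\left(B \right)} = \frac{B + B}{B + B} = \frac{2 B}{2 B} = 2 B \frac{1}{2 B} = 1$)
$6963 + R{\left(a{\left(n \right)} \right)} = 6963 + 1 = 6964$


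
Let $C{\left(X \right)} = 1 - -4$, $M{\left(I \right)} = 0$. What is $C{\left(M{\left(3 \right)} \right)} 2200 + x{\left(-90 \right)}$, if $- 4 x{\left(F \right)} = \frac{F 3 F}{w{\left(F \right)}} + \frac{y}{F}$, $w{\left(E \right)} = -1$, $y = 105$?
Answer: $\frac{409807}{24} \approx 17075.0$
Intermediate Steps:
$C{\left(X \right)} = 5$ ($C{\left(X \right)} = 1 + 4 = 5$)
$x{\left(F \right)} = - \frac{105}{4 F} + \frac{3 F^{2}}{4}$ ($x{\left(F \right)} = - \frac{\frac{F 3 F}{-1} + \frac{105}{F}}{4} = - \frac{3 F F \left(-1\right) + \frac{105}{F}}{4} = - \frac{3 F^{2} \left(-1\right) + \frac{105}{F}}{4} = - \frac{- 3 F^{2} + \frac{105}{F}}{4} = - \frac{105}{4 F} + \frac{3 F^{2}}{4}$)
$C{\left(M{\left(3 \right)} \right)} 2200 + x{\left(-90 \right)} = 5 \cdot 2200 + \frac{3 \left(-35 + \left(-90\right)^{3}\right)}{4 \left(-90\right)} = 11000 + \frac{3}{4} \left(- \frac{1}{90}\right) \left(-35 - 729000\right) = 11000 + \frac{3}{4} \left(- \frac{1}{90}\right) \left(-729035\right) = 11000 + \frac{145807}{24} = \frac{409807}{24}$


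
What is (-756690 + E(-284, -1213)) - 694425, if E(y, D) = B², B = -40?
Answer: -1449515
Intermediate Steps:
E(y, D) = 1600 (E(y, D) = (-40)² = 1600)
(-756690 + E(-284, -1213)) - 694425 = (-756690 + 1600) - 694425 = -755090 - 694425 = -1449515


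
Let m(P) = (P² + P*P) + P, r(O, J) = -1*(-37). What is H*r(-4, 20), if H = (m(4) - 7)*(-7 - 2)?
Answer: -9657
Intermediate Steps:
r(O, J) = 37
m(P) = P + 2*P² (m(P) = (P² + P²) + P = 2*P² + P = P + 2*P²)
H = -261 (H = (4*(1 + 2*4) - 7)*(-7 - 2) = (4*(1 + 8) - 7)*(-9) = (4*9 - 7)*(-9) = (36 - 7)*(-9) = 29*(-9) = -261)
H*r(-4, 20) = -261*37 = -9657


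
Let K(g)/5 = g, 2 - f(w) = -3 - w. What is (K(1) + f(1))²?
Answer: 121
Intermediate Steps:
f(w) = 5 + w (f(w) = 2 - (-3 - w) = 2 + (3 + w) = 5 + w)
K(g) = 5*g
(K(1) + f(1))² = (5*1 + (5 + 1))² = (5 + 6)² = 11² = 121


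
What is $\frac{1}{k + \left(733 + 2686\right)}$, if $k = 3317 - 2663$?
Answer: $\frac{1}{4073} \approx 0.00024552$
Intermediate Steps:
$k = 654$
$\frac{1}{k + \left(733 + 2686\right)} = \frac{1}{654 + \left(733 + 2686\right)} = \frac{1}{654 + 3419} = \frac{1}{4073}$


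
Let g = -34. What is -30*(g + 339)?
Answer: -9150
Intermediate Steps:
-30*(g + 339) = -30*(-34 + 339) = -30*305 = -9150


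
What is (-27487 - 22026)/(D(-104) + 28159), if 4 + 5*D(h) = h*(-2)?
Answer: -247565/140999 ≈ -1.7558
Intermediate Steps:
D(h) = -4/5 - 2*h/5 (D(h) = -4/5 + (h*(-2))/5 = -4/5 + (-2*h)/5 = -4/5 - 2*h/5)
(-27487 - 22026)/(D(-104) + 28159) = (-27487 - 22026)/((-4/5 - 2/5*(-104)) + 28159) = -49513/((-4/5 + 208/5) + 28159) = -49513/(204/5 + 28159) = -49513/140999/5 = -49513*5/140999 = -247565/140999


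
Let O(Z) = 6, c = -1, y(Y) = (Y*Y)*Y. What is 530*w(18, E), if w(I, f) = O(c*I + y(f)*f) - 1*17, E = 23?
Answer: -5830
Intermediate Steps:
y(Y) = Y³ (y(Y) = Y²*Y = Y³)
w(I, f) = -11 (w(I, f) = 6 - 1*17 = 6 - 17 = -11)
530*w(18, E) = 530*(-11) = -5830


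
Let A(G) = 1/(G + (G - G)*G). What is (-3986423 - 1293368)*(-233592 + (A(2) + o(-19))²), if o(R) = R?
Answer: 4926039723209/4 ≈ 1.2315e+12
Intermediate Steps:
A(G) = 1/G (A(G) = 1/(G + 0*G) = 1/(G + 0) = 1/G)
(-3986423 - 1293368)*(-233592 + (A(2) + o(-19))²) = (-3986423 - 1293368)*(-233592 + (1/2 - 19)²) = -5279791*(-233592 + (½ - 19)²) = -5279791*(-233592 + (-37/2)²) = -5279791*(-233592 + 1369/4) = -5279791*(-932999/4) = 4926039723209/4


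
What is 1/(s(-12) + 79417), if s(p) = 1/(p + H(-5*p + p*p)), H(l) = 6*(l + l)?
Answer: 2436/193459813 ≈ 1.2592e-5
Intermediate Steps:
H(l) = 12*l (H(l) = 6*(2*l) = 12*l)
s(p) = 1/(-59*p + 12*p²) (s(p) = 1/(p + 12*(-5*p + p*p)) = 1/(p + 12*(-5*p + p²)) = 1/(p + 12*(p² - 5*p)) = 1/(p + (-60*p + 12*p²)) = 1/(-59*p + 12*p²))
1/(s(-12) + 79417) = 1/(1/((-12)*(-59 + 12*(-12))) + 79417) = 1/(-1/(12*(-59 - 144)) + 79417) = 1/(-1/12/(-203) + 79417) = 1/(-1/12*(-1/203) + 79417) = 1/(1/2436 + 79417) = 1/(193459813/2436) = 2436/193459813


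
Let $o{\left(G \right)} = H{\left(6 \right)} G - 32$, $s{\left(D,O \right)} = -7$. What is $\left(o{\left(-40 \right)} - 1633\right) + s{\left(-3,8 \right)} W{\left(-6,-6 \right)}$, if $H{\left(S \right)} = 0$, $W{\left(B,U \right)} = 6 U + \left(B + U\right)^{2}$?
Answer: $-2421$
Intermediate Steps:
$W{\left(B,U \right)} = \left(B + U\right)^{2} + 6 U$
$o{\left(G \right)} = -32$ ($o{\left(G \right)} = 0 G - 32 = 0 - 32 = -32$)
$\left(o{\left(-40 \right)} - 1633\right) + s{\left(-3,8 \right)} W{\left(-6,-6 \right)} = \left(-32 - 1633\right) - 7 \left(\left(-6 - 6\right)^{2} + 6 \left(-6\right)\right) = -1665 - 7 \left(\left(-12\right)^{2} - 36\right) = -1665 - 7 \left(144 - 36\right) = -1665 - 756 = -2421$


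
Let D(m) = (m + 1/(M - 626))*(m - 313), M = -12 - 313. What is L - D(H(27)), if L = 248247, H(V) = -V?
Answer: 227352377/951 ≈ 2.3907e+5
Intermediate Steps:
M = -325
D(m) = (-313 + m)*(-1/951 + m) (D(m) = (m + 1/(-325 - 626))*(m - 313) = (m + 1/(-951))*(-313 + m) = (m - 1/951)*(-313 + m) = (-1/951 + m)*(-313 + m) = (-313 + m)*(-1/951 + m))
L - D(H(27)) = 248247 - (313/951 + (-1*27)**2 - (-297664)*27/951) = 248247 - (313/951 + (-27)**2 - 297664/951*(-27)) = 248247 - (313/951 + 729 + 2678976/317) = 248247 - 1*8730520/951 = 248247 - 8730520/951 = 227352377/951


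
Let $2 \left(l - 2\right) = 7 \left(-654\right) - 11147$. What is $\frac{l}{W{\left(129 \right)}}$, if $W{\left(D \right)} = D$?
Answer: $- \frac{15721}{258} \approx -60.934$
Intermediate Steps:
$l = - \frac{15721}{2}$ ($l = 2 + \frac{7 \left(-654\right) - 11147}{2} = 2 + \frac{-4578 - 11147}{2} = 2 + \frac{1}{2} \left(-15725\right) = 2 - \frac{15725}{2} = - \frac{15721}{2} \approx -7860.5$)
$\frac{l}{W{\left(129 \right)}} = - \frac{15721}{2 \cdot 129} = \left(- \frac{15721}{2}\right) \frac{1}{129} = - \frac{15721}{258}$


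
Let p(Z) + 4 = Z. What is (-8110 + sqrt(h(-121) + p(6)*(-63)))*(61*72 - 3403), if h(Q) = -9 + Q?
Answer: -8020790 + 15824*I ≈ -8.0208e+6 + 15824.0*I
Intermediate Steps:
p(Z) = -4 + Z
(-8110 + sqrt(h(-121) + p(6)*(-63)))*(61*72 - 3403) = (-8110 + sqrt((-9 - 121) + (-4 + 6)*(-63)))*(61*72 - 3403) = (-8110 + sqrt(-130 + 2*(-63)))*(4392 - 3403) = (-8110 + sqrt(-130 - 126))*989 = (-8110 + sqrt(-256))*989 = (-8110 + 16*I)*989 = -8020790 + 15824*I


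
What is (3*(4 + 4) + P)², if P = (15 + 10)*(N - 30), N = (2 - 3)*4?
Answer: 682276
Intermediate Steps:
N = -4 (N = -1*4 = -4)
P = -850 (P = (15 + 10)*(-4 - 30) = 25*(-34) = -850)
(3*(4 + 4) + P)² = (3*(4 + 4) - 850)² = (3*8 - 850)² = (24 - 850)² = (-826)² = 682276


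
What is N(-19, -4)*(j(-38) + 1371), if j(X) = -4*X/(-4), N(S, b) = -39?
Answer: -51987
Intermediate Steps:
j(X) = X (j(X) = -4*X*(-1)/4 = -(-1)*X = X)
N(-19, -4)*(j(-38) + 1371) = -39*(-38 + 1371) = -39*1333 = -51987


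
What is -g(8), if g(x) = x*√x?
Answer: -16*√2 ≈ -22.627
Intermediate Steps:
g(x) = x^(3/2)
-g(8) = -8^(3/2) = -16*√2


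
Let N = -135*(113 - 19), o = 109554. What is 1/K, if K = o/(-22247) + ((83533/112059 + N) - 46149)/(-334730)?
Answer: -417237024140145/1981317183217342 ≈ -0.21059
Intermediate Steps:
N = -12690 (N = -135*94 = -12690)
K = -1981317183217342/417237024140145 (K = 109554/(-22247) + ((83533/112059 - 12690) - 46149)/(-334730) = 109554*(-1/22247) + ((83533*(1/112059) - 12690) - 46149)*(-1/334730) = -109554/22247 + ((83533/112059 - 12690) - 46149)*(-1/334730) = -109554/22247 + (-1421945177/112059 - 46149)*(-1/334730) = -109554/22247 - 6593355968/112059*(-1/334730) = -109554/22247 + 3296677984/18754754535 = -1981317183217342/417237024140145 ≈ -4.7487)
1/K = 1/(-1981317183217342/417237024140145) = -417237024140145/1981317183217342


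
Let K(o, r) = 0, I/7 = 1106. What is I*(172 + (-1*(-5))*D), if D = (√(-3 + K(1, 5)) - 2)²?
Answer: 1370334 - 154840*I*√3 ≈ 1.3703e+6 - 2.6819e+5*I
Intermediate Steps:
I = 7742 (I = 7*1106 = 7742)
D = (-2 + I*√3)² (D = (√(-3 + 0) - 2)² = (√(-3) - 2)² = (I*√3 - 2)² = (-2 + I*√3)² ≈ 1.0 - 6.9282*I)
I*(172 + (-1*(-5))*D) = 7742*(172 + (-1*(-5))*(2 - I*√3)²) = 7742*(172 + 5*(2 - I*√3)²) = 1331624 + 38710*(2 - I*√3)²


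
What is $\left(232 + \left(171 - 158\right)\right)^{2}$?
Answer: $60025$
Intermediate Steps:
$\left(232 + \left(171 - 158\right)\right)^{2} = \left(232 + 13\right)^{2} = 245^{2} = 60025$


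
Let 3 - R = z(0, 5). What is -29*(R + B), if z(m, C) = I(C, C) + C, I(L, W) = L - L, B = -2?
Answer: 116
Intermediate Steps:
I(L, W) = 0
z(m, C) = C (z(m, C) = 0 + C = C)
R = -2 (R = 3 - 1*5 = 3 - 5 = -2)
-29*(R + B) = -29*(-2 - 2) = -29*(-4) = 116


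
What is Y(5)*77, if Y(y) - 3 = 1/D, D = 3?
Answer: 770/3 ≈ 256.67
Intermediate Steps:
Y(y) = 10/3 (Y(y) = 3 + 1/3 = 3 + ⅓ = 10/3)
Y(5)*77 = (10/3)*77 = 770/3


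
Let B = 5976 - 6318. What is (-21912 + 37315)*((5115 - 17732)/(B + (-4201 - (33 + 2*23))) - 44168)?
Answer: -3144243332237/4622 ≈ -6.8028e+8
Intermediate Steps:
B = -342
(-21912 + 37315)*((5115 - 17732)/(B + (-4201 - (33 + 2*23))) - 44168) = (-21912 + 37315)*((5115 - 17732)/(-342 + (-4201 - (33 + 2*23))) - 44168) = 15403*(-12617/(-342 + (-4201 - (33 + 46))) - 44168) = 15403*(-12617/(-342 + (-4201 - 1*79)) - 44168) = 15403*(-12617/(-342 + (-4201 - 79)) - 44168) = 15403*(-12617/(-342 - 4280) - 44168) = 15403*(-12617/(-4622) - 44168) = 15403*(-12617*(-1/4622) - 44168) = 15403*(12617/4622 - 44168) = 15403*(-204131879/4622) = -3144243332237/4622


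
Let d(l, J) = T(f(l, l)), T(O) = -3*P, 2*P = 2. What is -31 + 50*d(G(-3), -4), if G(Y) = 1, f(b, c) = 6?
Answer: -181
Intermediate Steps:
P = 1 (P = (½)*2 = 1)
T(O) = -3 (T(O) = -3*1 = -3)
d(l, J) = -3
-31 + 50*d(G(-3), -4) = -31 + 50*(-3) = -31 - 150 = -181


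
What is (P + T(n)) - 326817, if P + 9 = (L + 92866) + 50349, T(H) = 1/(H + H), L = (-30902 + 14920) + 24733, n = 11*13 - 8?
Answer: -47212199/270 ≈ -1.7486e+5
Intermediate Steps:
n = 135 (n = 143 - 8 = 135)
L = 8751 (L = -15982 + 24733 = 8751)
T(H) = 1/(2*H)
P = 151957 (P = -9 + ((8751 + 92866) + 50349) = -9 + (101617 + 50349) = -9 + 151966 = 151957)
(P + T(n)) - 326817 = (151957 + (1/2)/135) - 326817 = (151957 + (1/2)*(1/135)) - 326817 = (151957 + 1/270) - 326817 = 41028391/270 - 326817 = -47212199/270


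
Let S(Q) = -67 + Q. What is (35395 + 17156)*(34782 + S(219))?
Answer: 1835816634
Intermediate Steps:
(35395 + 17156)*(34782 + S(219)) = (35395 + 17156)*(34782 + (-67 + 219)) = 52551*(34782 + 152) = 52551*34934 = 1835816634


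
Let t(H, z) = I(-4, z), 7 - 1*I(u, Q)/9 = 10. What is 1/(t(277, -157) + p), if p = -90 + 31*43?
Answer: 1/1216 ≈ 0.00082237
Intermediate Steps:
I(u, Q) = -27 (I(u, Q) = 63 - 9*10 = 63 - 90 = -27)
t(H, z) = -27
p = 1243 (p = -90 + 1333 = 1243)
1/(t(277, -157) + p) = 1/(-27 + 1243) = 1/1216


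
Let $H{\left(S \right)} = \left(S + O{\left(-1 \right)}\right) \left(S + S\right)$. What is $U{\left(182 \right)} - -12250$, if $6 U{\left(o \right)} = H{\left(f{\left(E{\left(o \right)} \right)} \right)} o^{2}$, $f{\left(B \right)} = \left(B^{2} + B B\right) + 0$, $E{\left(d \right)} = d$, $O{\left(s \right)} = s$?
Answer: $\frac{145372334160494}{3} \approx 4.8457 \cdot 10^{13}$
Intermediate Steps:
$f{\left(B \right)} = 2 B^{2}$ ($f{\left(B \right)} = \left(B^{2} + B^{2}\right) + 0 = 2 B^{2} + 0 = 2 B^{2}$)
$H{\left(S \right)} = 2 S \left(-1 + S\right)$ ($H{\left(S \right)} = \left(S - 1\right) \left(S + S\right) = \left(-1 + S\right) 2 S = 2 S \left(-1 + S\right)$)
$U{\left(o \right)} = \frac{2 o^{4} \left(-1 + 2 o^{2}\right)}{3}$ ($U{\left(o \right)} = \frac{2 \cdot 2 o^{2} \left(-1 + 2 o^{2}\right) o^{2}}{6} = \frac{4 o^{2} \left(-1 + 2 o^{2}\right) o^{2}}{6} = \frac{4 o^{4} \left(-1 + 2 o^{2}\right)}{6} = \frac{2 o^{4} \left(-1 + 2 o^{2}\right)}{3}$)
$U{\left(182 \right)} - -12250 = \frac{2 \cdot 182^{4} \left(-1 + 2 \cdot 182^{2}\right)}{3} - -12250 = \frac{2}{3} \cdot 1097199376 \left(-1 + 2 \cdot 33124\right) + 12250 = \frac{2}{3} \cdot 1097199376 \left(-1 + 66248\right) + 12250 = \frac{2}{3} \cdot 1097199376 \cdot 66247 + 12250 = \frac{145372334123744}{3} + 12250 = \frac{145372334160494}{3}$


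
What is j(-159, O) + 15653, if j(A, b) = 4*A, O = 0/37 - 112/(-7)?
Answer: 15017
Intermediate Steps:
O = 16 (O = 0*(1/37) - 112*(-⅐) = 0 + 16 = 16)
j(-159, O) + 15653 = 4*(-159) + 15653 = -636 + 15653 = 15017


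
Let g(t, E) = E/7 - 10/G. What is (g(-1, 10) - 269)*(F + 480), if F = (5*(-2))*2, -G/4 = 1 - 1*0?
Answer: -853530/7 ≈ -1.2193e+5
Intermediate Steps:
G = -4 (G = -4*(1 - 1*0) = -4*(1 + 0) = -4*1 = -4)
g(t, E) = 5/2 + E/7 (g(t, E) = E/7 - 10/(-4) = E*(1/7) - 10*(-1/4) = E/7 + 5/2 = 5/2 + E/7)
F = -20 (F = -10*2 = -20)
(g(-1, 10) - 269)*(F + 480) = ((5/2 + (1/7)*10) - 269)*(-20 + 480) = ((5/2 + 10/7) - 269)*460 = (55/14 - 269)*460 = -3711/14*460 = -853530/7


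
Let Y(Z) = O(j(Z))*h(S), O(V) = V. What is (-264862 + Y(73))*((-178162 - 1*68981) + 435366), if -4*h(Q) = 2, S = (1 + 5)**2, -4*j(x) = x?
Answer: -398811221529/8 ≈ -4.9851e+10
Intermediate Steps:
j(x) = -x/4
S = 36 (S = 6**2 = 36)
h(Q) = -1/2 (h(Q) = -1/4*2 = -1/2)
Y(Z) = Z/8 (Y(Z) = -Z/4*(-1/2) = Z/8)
(-264862 + Y(73))*((-178162 - 1*68981) + 435366) = (-264862 + (1/8)*73)*((-178162 - 1*68981) + 435366) = (-264862 + 73/8)*((-178162 - 68981) + 435366) = -2118823*(-247143 + 435366)/8 = -2118823/8*188223 = -398811221529/8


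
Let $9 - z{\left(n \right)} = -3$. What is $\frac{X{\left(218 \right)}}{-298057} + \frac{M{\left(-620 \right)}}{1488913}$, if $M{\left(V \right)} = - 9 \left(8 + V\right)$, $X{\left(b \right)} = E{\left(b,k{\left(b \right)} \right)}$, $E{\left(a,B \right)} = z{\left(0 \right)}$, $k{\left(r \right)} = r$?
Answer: $\frac{1623831000}{443780942041} \approx 0.0036591$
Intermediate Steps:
$z{\left(n \right)} = 12$ ($z{\left(n \right)} = 9 - -3 = 9 + 3 = 12$)
$E{\left(a,B \right)} = 12$
$X{\left(b \right)} = 12$
$M{\left(V \right)} = -72 - 9 V$
$\frac{X{\left(218 \right)}}{-298057} + \frac{M{\left(-620 \right)}}{1488913} = \frac{12}{-298057} + \frac{-72 - -5580}{1488913} = 12 \left(- \frac{1}{298057}\right) + \left(-72 + 5580\right) \frac{1}{1488913} = - \frac{12}{298057} + 5508 \cdot \frac{1}{1488913} = - \frac{12}{298057} + \frac{5508}{1488913} = \frac{1623831000}{443780942041}$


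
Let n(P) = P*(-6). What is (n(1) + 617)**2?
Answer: 373321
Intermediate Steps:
n(P) = -6*P
(n(1) + 617)**2 = (-6*1 + 617)**2 = (-6 + 617)**2 = 611**2 = 373321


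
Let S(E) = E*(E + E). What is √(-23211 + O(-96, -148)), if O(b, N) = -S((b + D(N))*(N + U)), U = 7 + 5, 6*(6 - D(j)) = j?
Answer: I*√1421293571/3 ≈ 12567.0*I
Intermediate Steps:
D(j) = 6 - j/6
U = 12
S(E) = 2*E² (S(E) = E*(2*E) = 2*E²)
O(b, N) = -2*(12 + N)²*(6 + b - N/6)² (O(b, N) = -2*((b + (6 - N/6))*(N + 12))² = -2*((6 + b - N/6)*(12 + N))² = -2*((12 + N)*(6 + b - N/6))² = -2*(12 + N)²*(6 + b - N/6)²)
√(-23211 + O(-96, -148)) = √(-23211 - (432 - 1*(-148)² + 24*(-148) + 72*(-96) + 6*(-148)*(-96))²/18) = √(-23211 - (432 - 1*21904 - 3552 - 6912 + 85248)²/18) = √(-23211 - (432 - 21904 - 3552 - 6912 + 85248)²/18) = √(-23211 - 1/18*53312²) = √(-23211 - 1/18*2842169344) = √(-23211 - 1421084672/9) = √(-1421293571/9) = I*√1421293571/3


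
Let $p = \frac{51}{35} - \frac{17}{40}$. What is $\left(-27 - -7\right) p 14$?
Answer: $-289$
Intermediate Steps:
$p = \frac{289}{280}$ ($p = 51 \cdot \frac{1}{35} - \frac{17}{40} = \frac{51}{35} - \frac{17}{40} = \frac{289}{280} \approx 1.0321$)
$\left(-27 - -7\right) p 14 = \left(-27 - -7\right) \frac{289}{280} \cdot 14 = \left(-27 + 7\right) \frac{289}{280} \cdot 14 = \left(-20\right) \frac{289}{280} \cdot 14 = \left(- \frac{289}{14}\right) 14 = -289$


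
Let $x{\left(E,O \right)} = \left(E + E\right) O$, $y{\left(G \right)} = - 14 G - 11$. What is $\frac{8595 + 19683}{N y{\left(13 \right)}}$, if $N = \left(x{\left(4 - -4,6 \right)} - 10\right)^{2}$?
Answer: $- \frac{14139}{713714} \approx -0.01981$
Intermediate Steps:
$y{\left(G \right)} = -11 - 14 G$
$x{\left(E,O \right)} = 2 E O$
$N = 7396$ ($N = \left(2 \left(4 - -4\right) 6 - 10\right)^{2} = \left(2 \left(4 + 4\right) 6 - 10\right)^{2} = \left(2 \cdot 8 \cdot 6 - 10\right)^{2} = \left(96 - 10\right)^{2} = 86^{2} = 7396$)
$\frac{8595 + 19683}{N y{\left(13 \right)}} = \frac{8595 + 19683}{7396 \left(-11 - 182\right)} = \frac{28278}{7396 \left(-11 - 182\right)} = \frac{28278}{7396 \left(-193\right)} = \frac{28278}{-1427428} = 28278 \left(- \frac{1}{1427428}\right) = - \frac{14139}{713714}$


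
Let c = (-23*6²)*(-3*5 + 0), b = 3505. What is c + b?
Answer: 15925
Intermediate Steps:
c = 12420 (c = (-23*36)*(-15 + 0) = -828*(-15) = 12420)
c + b = 12420 + 3505 = 15925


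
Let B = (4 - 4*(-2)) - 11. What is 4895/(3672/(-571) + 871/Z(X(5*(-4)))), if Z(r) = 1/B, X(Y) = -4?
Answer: 254095/44879 ≈ 5.6618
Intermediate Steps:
B = 1 (B = (4 + 8) - 11 = 12 - 11 = 1)
Z(r) = 1 (Z(r) = 1/1 = 1)
4895/(3672/(-571) + 871/Z(X(5*(-4)))) = 4895/(3672/(-571) + 871/1) = 4895/(3672*(-1/571) + 871*1) = 4895/(-3672/571 + 871) = 4895/(493669/571) = 4895*(571/493669) = 254095/44879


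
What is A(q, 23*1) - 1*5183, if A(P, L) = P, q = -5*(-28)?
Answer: -5043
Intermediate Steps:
q = 140
A(q, 23*1) - 1*5183 = 140 - 1*5183 = 140 - 5183 = -5043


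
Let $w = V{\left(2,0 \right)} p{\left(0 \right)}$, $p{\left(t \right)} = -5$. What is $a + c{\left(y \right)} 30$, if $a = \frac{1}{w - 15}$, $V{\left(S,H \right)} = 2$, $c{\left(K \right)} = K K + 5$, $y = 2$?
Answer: $\frac{6749}{25} \approx 269.96$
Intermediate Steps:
$c{\left(K \right)} = 5 + K^{2}$ ($c{\left(K \right)} = K^{2} + 5 = 5 + K^{2}$)
$w = -10$ ($w = 2 \left(-5\right) = -10$)
$a = - \frac{1}{25}$ ($a = \frac{1}{-10 - 15} = \frac{1}{-25} = - \frac{1}{25} \approx -0.04$)
$a + c{\left(y \right)} 30 = - \frac{1}{25} + \left(5 + 2^{2}\right) 30 = - \frac{1}{25} + \left(5 + 4\right) 30 = - \frac{1}{25} + 9 \cdot 30 = - \frac{1}{25} + 270 = \frac{6749}{25}$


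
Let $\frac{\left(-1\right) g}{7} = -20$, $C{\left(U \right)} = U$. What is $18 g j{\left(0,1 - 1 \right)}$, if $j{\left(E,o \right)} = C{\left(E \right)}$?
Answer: $0$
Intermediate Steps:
$g = 140$ ($g = \left(-7\right) \left(-20\right) = 140$)
$j{\left(E,o \right)} = E$
$18 g j{\left(0,1 - 1 \right)} = 18 \cdot 140 \cdot 0 = 2520 \cdot 0 = 0$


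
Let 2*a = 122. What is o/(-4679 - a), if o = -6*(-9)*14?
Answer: -63/395 ≈ -0.15949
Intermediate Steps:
a = 61 (a = (½)*122 = 61)
o = 756 (o = 54*14 = 756)
o/(-4679 - a) = 756/(-4679 - 1*61) = 756/(-4679 - 61) = 756/(-4740) = 756*(-1/4740) = -63/395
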